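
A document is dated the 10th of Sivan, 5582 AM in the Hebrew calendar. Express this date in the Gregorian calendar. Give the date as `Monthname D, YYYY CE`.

May 30, 1822 CE

Both dates share Julian Day Number 2386681; in the Gregorian calendar that is 30 May 1822 CE.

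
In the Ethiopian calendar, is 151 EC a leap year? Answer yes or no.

yes

151 mod 4 = 3; in the Ethiopian calendar a year is leap when year mod 4 = 3, so it is a leap year.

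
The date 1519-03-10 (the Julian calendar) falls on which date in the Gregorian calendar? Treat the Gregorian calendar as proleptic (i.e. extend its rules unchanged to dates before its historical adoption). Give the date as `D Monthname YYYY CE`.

The Julian–Gregorian offset here is 10 days (Julian trailing).
10 March 1519 Julian + 10 days → 20 March 1519 Gregorian.

20 March 1519 CE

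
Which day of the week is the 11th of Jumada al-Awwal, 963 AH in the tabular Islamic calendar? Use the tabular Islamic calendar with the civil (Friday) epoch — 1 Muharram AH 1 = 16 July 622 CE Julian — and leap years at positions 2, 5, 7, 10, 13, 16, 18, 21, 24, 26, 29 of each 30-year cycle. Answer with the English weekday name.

Equivalently 2 April 1556 Gregorian, JDN 2289469.
2289469 ≡ 0 (mod 7); counting from Monday = 0 gives Monday.

Monday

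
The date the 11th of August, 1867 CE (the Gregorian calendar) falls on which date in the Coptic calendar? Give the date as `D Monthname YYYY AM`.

6 Mesori 1583 AM

Both dates share Julian Day Number 2403190; in the Coptic calendar that is 6 Mesori 1583 AM.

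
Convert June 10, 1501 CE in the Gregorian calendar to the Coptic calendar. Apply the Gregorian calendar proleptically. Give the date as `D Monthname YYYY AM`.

6 Paoni 1217 AM

Julian Day Number of the source date = 2269449.
Converting JDN 2269449 to the Coptic calendar gives 6 Paoni 1217 AM.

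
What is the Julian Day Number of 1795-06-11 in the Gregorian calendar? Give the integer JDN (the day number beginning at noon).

JDN 2400001 is 17 November 1858 CE (Gregorian), MJD 0; the target day is −23169 days from there, so JDN = 2376832.

2376832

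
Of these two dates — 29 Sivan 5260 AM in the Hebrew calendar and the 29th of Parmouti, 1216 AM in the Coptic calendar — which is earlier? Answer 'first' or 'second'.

second

The two dates have Julian Day Numbers 2269080 and 2269047 respectively.
Since 2269047 < 2269080, the second date comes first.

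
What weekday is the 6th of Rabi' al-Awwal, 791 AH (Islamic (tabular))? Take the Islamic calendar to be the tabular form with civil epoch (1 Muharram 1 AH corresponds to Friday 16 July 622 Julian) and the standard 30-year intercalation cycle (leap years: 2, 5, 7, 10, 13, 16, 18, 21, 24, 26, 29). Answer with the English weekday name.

Equivalently 13 March 1389 Gregorian, JDN 2228454.
2228454 ≡ 4 (mod 7); counting from Monday = 0 gives Friday.

Friday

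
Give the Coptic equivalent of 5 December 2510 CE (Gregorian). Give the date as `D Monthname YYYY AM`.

Julian Day Number of the source date = 2638157.
Converting JDN 2638157 to the Coptic calendar gives 22 Hathor 2227 AM.

22 Hathor 2227 AM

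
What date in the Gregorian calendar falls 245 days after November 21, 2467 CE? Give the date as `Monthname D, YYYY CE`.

JDN of November 21, 2467 CE = 2622438.
2622438 + 245 = 2622683.
JDN 2622683 in the Gregorian calendar is July 23, 2468 CE.

July 23, 2468 CE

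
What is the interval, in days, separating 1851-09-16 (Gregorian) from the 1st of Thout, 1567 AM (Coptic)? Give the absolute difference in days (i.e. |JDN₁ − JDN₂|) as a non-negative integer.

371

First date → JDN 2397382; second date → JDN 2397011.
The interval is |2397382 − 2397011| = 371 days.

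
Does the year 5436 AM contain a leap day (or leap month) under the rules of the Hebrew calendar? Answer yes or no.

no

Hebrew year 5436 is year 2 of its 19-year Metonic cycle; leap years are at positions 3, 6, 8, 11, 14, 17, 19, so it is a common year (12 months).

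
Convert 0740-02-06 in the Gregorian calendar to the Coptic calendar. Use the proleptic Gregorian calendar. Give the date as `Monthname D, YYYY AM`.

Meshir 7, 456 AM

Both dates share Julian Day Number 1991375; in the Coptic calendar that is 7 Meshir 456 AM.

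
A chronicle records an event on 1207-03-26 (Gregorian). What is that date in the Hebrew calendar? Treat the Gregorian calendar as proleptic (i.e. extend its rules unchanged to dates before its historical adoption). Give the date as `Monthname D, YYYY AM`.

Julian Day Number of the source date = 2161992.
Converting JDN 2161992 to the Hebrew calendar gives 18 Adar II 4967 AM.

Adar II 18, 4967 AM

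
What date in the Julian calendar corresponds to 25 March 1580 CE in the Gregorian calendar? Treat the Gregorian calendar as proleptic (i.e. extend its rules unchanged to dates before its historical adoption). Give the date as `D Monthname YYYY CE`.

For dates in this range the Gregorian date is 10 days ahead of the Julian.
25 March 1580 Gregorian − 10 days → 15 March 1580 Julian.

15 March 1580 CE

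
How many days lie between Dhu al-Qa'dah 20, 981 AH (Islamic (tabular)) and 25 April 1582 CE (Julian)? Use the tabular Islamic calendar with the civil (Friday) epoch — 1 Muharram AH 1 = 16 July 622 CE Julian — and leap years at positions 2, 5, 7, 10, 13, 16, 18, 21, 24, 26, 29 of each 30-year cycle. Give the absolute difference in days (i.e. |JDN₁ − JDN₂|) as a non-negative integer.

First date → JDN 2296033; second date → JDN 2298998.
The interval is |2296033 − 2298998| = 2965 days.

2965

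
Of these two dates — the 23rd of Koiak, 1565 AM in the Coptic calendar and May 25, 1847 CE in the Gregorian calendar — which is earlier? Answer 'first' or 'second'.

Converting both to JDN: 2396393 vs 2395807; the smaller is the second.

second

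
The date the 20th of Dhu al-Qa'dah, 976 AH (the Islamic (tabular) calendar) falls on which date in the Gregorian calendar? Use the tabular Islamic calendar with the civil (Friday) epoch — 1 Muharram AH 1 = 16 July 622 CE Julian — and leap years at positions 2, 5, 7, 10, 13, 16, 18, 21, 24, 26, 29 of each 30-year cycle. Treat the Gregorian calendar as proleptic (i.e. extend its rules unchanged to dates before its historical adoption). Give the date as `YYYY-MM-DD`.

Julian Day Number of the source date = 2294261.
Converting JDN 2294261 to the Gregorian calendar gives 16 May 1569 CE.

1569-05-16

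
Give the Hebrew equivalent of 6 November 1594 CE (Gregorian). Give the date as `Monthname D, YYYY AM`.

Both dates share Julian Day Number 2303566; in the Hebrew calendar that is 23 Cheshvan 5355 AM.

Cheshvan 23, 5355 AM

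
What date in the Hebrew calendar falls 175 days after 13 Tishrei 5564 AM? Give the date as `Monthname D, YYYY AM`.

Nisan 10, 5564 AM

The starting date is JDN 2379863; 2379863 + 175 = 2380038.
JDN 2380038 corresponds to Nisan 10, 5564 AM.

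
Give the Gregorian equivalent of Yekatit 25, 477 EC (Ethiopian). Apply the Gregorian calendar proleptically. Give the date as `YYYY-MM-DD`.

0485-02-20

Julian Day Number of the source date = 1898254.
Converting JDN 1898254 to the Gregorian calendar gives 20 February 485 CE.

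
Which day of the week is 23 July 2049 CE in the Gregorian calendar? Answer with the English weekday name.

JDN 2469646 mod 7 = 4, and JDN 0 was a Monday, so this is a Friday.

Friday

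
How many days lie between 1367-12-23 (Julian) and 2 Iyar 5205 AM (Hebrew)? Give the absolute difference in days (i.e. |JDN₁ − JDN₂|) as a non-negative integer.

First date → JDN 2220711; second date → JDN 2248943.
The interval is |2220711 − 2248943| = 28232 days.

28232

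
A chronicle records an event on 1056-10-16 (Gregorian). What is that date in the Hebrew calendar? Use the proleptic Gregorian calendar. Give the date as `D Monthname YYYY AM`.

Both dates share Julian Day Number 2107045; in the Hebrew calendar that is 29 Tishrei 4817 AM.

29 Tishrei 4817 AM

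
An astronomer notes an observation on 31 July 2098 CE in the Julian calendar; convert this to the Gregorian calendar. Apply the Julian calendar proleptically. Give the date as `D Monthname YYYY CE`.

13 August 2098 CE

At this point the Julian calendar is 13 days behind the Gregorian.
31 July 2098 Julian + 13 days → 13 August 2098 Gregorian.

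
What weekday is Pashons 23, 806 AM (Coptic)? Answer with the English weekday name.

In the proleptic Gregorian calendar this is 24 May 1090 (JDN 2119318).
2119318 ≡ 5 (mod 7); counting from Monday = 0 gives Saturday.

Saturday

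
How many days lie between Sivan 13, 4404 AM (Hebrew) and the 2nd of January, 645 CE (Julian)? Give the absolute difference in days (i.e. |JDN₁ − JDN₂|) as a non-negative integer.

JDN of the first date = 1956425.
JDN of the second date = 1956646.
|1956646 − 1956425| = 221.

221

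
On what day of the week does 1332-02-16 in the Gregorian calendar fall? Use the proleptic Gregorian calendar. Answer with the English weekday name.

Since JDN mod 7 = 5 (0 = Monday), the day is Saturday.

Saturday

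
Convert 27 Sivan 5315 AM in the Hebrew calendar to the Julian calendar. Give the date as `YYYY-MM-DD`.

1555-06-16

Both dates share Julian Day Number 2289188; in the Julian calendar that is 16 June 1555 CE.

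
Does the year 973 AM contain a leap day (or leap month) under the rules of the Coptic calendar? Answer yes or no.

no

973 mod 4 = 1; in the Coptic calendar a year is leap when year mod 4 = 3, so it is a common year.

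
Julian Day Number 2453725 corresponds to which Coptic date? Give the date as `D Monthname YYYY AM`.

11 Koiak 1722 AM

The Gregorian equivalent of JDN 2453725 is 20 December 2005.
In the Coptic calendar that day is 11 Koiak 1722 AM.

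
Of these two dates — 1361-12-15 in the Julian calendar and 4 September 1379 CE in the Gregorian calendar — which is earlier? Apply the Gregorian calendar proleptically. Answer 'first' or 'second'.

Converting both to JDN: 2218512 vs 2224976; the smaller is the first.

first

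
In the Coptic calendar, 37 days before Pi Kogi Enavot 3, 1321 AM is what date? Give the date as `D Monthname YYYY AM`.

JDN of Pi Kogi Enavot 3, 1321 AM = 2307522.
2307522 − 37 = 2307485.
JDN 2307485 in the Coptic calendar is 26 Epip 1321 AM.

26 Epip 1321 AM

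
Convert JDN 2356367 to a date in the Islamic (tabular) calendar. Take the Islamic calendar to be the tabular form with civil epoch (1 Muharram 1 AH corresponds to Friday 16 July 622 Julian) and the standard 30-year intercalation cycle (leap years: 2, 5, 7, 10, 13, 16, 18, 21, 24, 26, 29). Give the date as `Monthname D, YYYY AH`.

JDN 2356367 is 31 May 1739 in the Gregorian calendar.
In the tabular Islamic calendar that day is Safar 22, 1152 AH.

Safar 22, 1152 AH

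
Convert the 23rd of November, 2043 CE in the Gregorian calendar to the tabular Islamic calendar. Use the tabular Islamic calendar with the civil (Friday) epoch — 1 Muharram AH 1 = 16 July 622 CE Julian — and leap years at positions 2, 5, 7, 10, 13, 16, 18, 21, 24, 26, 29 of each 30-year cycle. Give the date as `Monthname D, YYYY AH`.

Julian Day Number of the source date = 2467577.
Converting JDN 2467577 to the tabular Islamic calendar gives 20 Dhu al-Hijjah 1465 AH.

Dhu al-Hijjah 20, 1465 AH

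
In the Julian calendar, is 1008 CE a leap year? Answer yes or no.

yes

1008 mod 4 = 0, so it is a leap year in the Julian calendar.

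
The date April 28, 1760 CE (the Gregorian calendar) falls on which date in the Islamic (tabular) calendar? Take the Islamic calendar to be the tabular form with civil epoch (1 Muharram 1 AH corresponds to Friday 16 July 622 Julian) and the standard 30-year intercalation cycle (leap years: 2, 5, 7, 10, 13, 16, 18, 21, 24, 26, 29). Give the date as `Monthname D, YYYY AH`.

Both dates share Julian Day Number 2364005; in the tabular Islamic calendar that is 12 Ramadan 1173 AH.

Ramadan 12, 1173 AH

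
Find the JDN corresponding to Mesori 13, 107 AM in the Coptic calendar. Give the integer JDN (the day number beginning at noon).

Equivalently 7 August 391 (proleptic Gregorian).
JDN 2400001 is 17 November 1858 CE (Gregorian), MJD 0; the target day is −535913 days from there, so JDN = 1864088.

1864088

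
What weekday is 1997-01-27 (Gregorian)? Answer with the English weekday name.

Monday

JDN 2450476 mod 7 = 0, and JDN 0 was a Monday, so this is a Monday.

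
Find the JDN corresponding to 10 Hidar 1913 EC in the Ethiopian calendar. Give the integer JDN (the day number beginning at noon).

2422648

Equivalently 19 November 1920 (Gregorian).
JDN 2400001 is 17 November 1858 CE (Gregorian), MJD 0; the target day is +22647 days from there, so JDN = 2422648.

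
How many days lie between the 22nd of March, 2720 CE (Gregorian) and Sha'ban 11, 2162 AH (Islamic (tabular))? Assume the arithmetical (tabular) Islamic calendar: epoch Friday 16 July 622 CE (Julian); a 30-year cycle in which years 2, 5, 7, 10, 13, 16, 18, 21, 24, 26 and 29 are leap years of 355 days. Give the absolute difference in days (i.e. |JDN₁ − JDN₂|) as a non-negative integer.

JDN of the first date = 2714600.
JDN of the second date = 2714443.
|2714443 − 2714600| = 157.

157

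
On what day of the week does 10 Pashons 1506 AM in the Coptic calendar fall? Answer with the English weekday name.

Sunday

In the Gregorian calendar this is 16 May 1790 (JDN 2374980).
JDN 2374980 mod 7 = 6, and JDN 0 was a Monday, so this is a Sunday.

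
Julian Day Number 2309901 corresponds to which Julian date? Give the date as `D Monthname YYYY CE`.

The Gregorian equivalent of JDN 2309901 is 11 March 1612.
In the Julian calendar that day is 1 March 1612 CE.

1 March 1612 CE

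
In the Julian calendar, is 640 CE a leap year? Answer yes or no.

640 mod 4 = 0, so it is a leap year in the Julian calendar.

yes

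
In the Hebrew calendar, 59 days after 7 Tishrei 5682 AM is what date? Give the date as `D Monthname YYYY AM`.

The starting date is JDN 2422972; 2422972 + 59 = 2423031.
JDN 2423031 corresponds to 6 Kislev 5682 AM.

6 Kislev 5682 AM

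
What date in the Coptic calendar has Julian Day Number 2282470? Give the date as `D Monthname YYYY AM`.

JDN 2282470 is 2 February 1537 in the proleptic Gregorian calendar.
In the Coptic calendar that day is 28 Tobi 1253 AM.

28 Tobi 1253 AM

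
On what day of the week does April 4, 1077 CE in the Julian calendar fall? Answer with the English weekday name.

Equivalently 10 April 1077 Gregorian, JDN 2114526.
Since JDN mod 7 = 1 (0 = Monday), the day is Tuesday.

Tuesday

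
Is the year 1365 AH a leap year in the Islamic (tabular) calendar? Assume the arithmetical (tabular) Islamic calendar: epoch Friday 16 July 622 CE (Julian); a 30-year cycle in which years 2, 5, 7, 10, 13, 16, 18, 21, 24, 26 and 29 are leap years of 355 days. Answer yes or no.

Year 1365 AH is year 15 of its 30-year cycle; leap positions are 2, 5, 7, 10, 13, 16, 18, 21, 24, 26, 29, so it is a common year (354 days).

no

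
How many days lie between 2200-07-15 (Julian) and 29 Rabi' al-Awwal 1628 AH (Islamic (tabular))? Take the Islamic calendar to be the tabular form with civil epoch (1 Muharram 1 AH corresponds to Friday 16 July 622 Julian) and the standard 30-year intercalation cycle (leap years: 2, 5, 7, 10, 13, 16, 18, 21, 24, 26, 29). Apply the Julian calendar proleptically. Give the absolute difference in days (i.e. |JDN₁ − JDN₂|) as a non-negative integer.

278

JDN of the first date = 2524804.
JDN of the second date = 2525082.
|2525082 − 2524804| = 278.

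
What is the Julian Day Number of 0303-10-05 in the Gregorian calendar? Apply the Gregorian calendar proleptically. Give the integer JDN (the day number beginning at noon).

1832005

JDN 2451545 is 1 January 2000 CE (Gregorian); the target day is −619540 days from there, so JDN = 1832005.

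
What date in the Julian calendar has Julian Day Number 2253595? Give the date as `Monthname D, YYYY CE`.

January 3, 1458 CE

JDN 2253595 is 12 January 1458 in the proleptic Gregorian calendar.
In the Julian calendar that day is January 3, 1458 CE.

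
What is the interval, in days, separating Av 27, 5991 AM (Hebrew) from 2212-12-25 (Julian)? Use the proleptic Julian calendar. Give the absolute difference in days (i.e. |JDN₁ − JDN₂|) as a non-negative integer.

6804

First date → JDN 2536154; second date → JDN 2529350.
The interval is |2536154 − 2529350| = 6804 days.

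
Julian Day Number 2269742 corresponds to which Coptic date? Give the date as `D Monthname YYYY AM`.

24 Paremhat 1218 AM

JDN 2269742 is 30 March 1502 in the proleptic Gregorian calendar.
In the Coptic calendar that day is 24 Paremhat 1218 AM.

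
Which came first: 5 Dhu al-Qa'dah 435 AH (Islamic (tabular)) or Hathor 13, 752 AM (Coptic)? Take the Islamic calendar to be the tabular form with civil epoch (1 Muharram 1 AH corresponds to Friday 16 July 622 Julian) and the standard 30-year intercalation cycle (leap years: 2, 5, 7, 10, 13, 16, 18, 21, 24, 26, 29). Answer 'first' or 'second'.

The two dates have Julian Day Numbers 2102534 and 2099405 respectively.
Since 2099405 < 2102534, the second date comes first.

second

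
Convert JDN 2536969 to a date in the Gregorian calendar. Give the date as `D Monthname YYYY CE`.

19 November 2233 CE

Counting from JDN 2299161 = 15 Oct 1582 gives an offset of 237808 days.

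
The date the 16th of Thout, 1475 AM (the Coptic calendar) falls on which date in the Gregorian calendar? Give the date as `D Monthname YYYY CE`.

Julian Day Number of the source date = 2363423.
Converting JDN 2363423 to the Gregorian calendar gives 24 September 1758 CE.

24 September 1758 CE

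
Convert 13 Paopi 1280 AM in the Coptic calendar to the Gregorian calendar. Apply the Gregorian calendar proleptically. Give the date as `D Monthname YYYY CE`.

Both dates share Julian Day Number 2292227; in the Gregorian calendar that is 21 October 1563 CE.

21 October 1563 CE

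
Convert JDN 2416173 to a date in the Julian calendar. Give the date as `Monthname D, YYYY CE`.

JDN 2416173 is 27 February 1903 in the Gregorian calendar.
In the Julian calendar that day is February 14, 1903 CE.

February 14, 1903 CE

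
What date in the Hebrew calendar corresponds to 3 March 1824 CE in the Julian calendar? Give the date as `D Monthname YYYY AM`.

15 Adar II 5584 AM

Julian Day Number of the source date = 2387336.
Converting JDN 2387336 to the Hebrew calendar gives 15 Adar II 5584 AM.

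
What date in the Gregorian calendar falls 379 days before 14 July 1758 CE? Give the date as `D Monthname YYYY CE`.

30 June 1757 CE

Counting 379 days back from JDN 2363351 reaches JDN 2362972, which is 30 June 1757 CE.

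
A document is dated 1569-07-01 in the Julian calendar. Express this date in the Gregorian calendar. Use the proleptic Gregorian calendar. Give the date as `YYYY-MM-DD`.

For dates in this range the Gregorian date is 10 days ahead of the Julian.
1 July 1569 Julian + 10 days → 11 July 1569 Gregorian.

1569-07-11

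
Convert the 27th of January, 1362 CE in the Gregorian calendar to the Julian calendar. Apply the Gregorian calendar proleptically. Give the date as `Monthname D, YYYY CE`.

The Julian–Gregorian offset here is 8 days (Julian trailing).
27 January 1362 Gregorian − 8 days → 19 January 1362 Julian.

January 19, 1362 CE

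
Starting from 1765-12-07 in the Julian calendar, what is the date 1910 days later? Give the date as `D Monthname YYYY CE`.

1 March 1771 CE

JDN of 1765-12-07 = 2366065.
2366065 + 1910 = 2367975.
JDN 2367975 in the Julian calendar is 1 March 1771 CE.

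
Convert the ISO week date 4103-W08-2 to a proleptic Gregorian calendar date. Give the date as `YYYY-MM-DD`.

4103-02-20

ISO week 1 of 4103 is the week containing the first Thursday of 4103.
Week 8, day 2 (Tuesday) lands on 4103-02-20.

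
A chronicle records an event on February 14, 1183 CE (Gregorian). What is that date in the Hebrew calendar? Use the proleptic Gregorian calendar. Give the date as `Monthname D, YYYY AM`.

Adar I 13, 4943 AM

Julian Day Number of the source date = 2153186.
Converting JDN 2153186 to the Hebrew calendar gives 13 Adar I 4943 AM.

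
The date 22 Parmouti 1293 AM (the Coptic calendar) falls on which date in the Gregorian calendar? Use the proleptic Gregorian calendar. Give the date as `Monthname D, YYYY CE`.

Both dates share Julian Day Number 2297164; in the Gregorian calendar that is 27 April 1577 CE.

April 27, 1577 CE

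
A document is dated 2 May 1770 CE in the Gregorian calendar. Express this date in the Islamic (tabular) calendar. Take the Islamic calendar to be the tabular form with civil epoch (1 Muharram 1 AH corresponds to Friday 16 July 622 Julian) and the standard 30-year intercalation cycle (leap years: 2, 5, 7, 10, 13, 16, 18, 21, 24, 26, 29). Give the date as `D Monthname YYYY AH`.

6 Muharram 1184 AH

Julian Day Number of the source date = 2367661.
Converting JDN 2367661 to the tabular Islamic calendar gives 6 Muharram 1184 AH.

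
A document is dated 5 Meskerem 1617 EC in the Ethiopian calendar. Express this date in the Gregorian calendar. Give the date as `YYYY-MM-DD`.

Julian Day Number of the source date = 2314469.
Converting JDN 2314469 to the Gregorian calendar gives 12 September 1624 CE.

1624-09-12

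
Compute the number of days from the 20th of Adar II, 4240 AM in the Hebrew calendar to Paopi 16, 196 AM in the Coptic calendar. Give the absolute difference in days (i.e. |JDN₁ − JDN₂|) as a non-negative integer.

JDN of the first date = 1896454.
JDN of the second date = 1896299.
|1896299 − 1896454| = 155.

155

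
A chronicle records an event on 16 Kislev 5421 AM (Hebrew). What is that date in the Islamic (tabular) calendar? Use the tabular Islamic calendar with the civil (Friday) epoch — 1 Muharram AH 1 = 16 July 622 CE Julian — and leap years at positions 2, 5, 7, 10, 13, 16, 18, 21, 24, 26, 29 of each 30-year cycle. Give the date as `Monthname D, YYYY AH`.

Both dates share Julian Day Number 2327686; in the tabular Islamic calendar that is 16 Rabi' al-Awwal 1071 AH.

Rabi' al-Awwal 16, 1071 AH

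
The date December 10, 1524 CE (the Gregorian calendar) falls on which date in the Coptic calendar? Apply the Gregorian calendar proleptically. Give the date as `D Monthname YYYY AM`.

4 Koiak 1241 AM

Both dates share Julian Day Number 2278033; in the Coptic calendar that is 4 Koiak 1241 AM.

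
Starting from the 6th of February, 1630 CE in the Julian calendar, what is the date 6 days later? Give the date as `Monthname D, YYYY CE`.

The starting date is JDN 2316452; 2316452 + 6 = 2316458.
JDN 2316458 corresponds to February 12, 1630 CE.

February 12, 1630 CE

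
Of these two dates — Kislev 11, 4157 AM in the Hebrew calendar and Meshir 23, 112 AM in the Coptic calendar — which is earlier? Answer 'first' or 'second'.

second

First date → JDN 1866030; second date → JDN 1865745.
JDN 1865745 < JDN 1866030, so the second date is earlier.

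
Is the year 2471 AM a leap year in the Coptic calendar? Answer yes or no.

yes

2471 mod 4 = 3; in the Coptic calendar a year is leap when year mod 4 = 3, so it is a leap year.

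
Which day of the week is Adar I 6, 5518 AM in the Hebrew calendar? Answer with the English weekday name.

In the Gregorian calendar this is 14 February 1758 (JDN 2363201).
JDN 2363201 mod 7 = 1, and JDN 0 was a Monday, so this is a Tuesday.

Tuesday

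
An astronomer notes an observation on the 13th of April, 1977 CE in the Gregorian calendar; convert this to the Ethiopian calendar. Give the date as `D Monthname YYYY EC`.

Both dates share Julian Day Number 2443247; in the Ethiopian calendar that is 5 Miyazya 1969 EC.

5 Miyazya 1969 EC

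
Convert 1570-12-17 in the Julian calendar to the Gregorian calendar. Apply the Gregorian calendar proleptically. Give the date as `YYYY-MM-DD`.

1570-12-27

At this point the Julian calendar is 10 days behind the Gregorian.
17 December 1570 Julian + 10 days → 27 December 1570 Gregorian.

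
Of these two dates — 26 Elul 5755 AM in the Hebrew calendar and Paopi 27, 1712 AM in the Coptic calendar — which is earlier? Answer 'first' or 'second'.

first

First date → JDN 2449982; second date → JDN 2450029.
JDN 2449982 < JDN 2450029, so the first date is earlier.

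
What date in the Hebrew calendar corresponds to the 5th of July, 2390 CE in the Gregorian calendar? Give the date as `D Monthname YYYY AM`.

Julian Day Number of the source date = 2594175.
Converting JDN 2594175 to the Hebrew calendar gives 21 Tammuz 6150 AM.

21 Tammuz 6150 AM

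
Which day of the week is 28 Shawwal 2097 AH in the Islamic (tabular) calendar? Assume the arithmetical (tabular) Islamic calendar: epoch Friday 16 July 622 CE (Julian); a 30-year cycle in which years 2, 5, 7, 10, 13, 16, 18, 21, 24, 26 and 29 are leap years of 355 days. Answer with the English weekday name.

Monday

In the Gregorian calendar this is 8 December 2656 (JDN 2691486).
Since JDN mod 7 = 0 (0 = Monday), the day is Monday.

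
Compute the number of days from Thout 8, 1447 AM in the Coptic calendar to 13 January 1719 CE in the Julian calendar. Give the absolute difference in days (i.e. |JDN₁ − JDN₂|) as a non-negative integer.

4253

First date → JDN 2353188; second date → JDN 2348935.
The interval is |2353188 − 2348935| = 4253 days.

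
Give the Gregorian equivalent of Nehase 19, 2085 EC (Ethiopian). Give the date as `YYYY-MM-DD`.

Both dates share Julian Day Number 2485750; in the Gregorian calendar that is 25 August 2093 CE.

2093-08-25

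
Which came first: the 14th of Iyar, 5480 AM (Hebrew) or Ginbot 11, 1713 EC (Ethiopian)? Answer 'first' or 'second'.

first

Converting both to JDN: 2349419 vs 2349779; the smaller is the first.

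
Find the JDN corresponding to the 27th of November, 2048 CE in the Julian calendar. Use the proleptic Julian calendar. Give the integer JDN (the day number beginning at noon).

In the Gregorian calendar the same day is 10 December 2048.
JDN 2400001 is 17 November 1858 CE (Gregorian), MJD 0; the target day is +69420 days from there, so JDN = 2469421.

2469421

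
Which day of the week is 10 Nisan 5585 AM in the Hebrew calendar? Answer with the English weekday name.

Tuesday

In the Gregorian calendar this is 29 March 1825 (JDN 2387715).
2387715 ≡ 1 (mod 7); counting from Monday = 0 gives Tuesday.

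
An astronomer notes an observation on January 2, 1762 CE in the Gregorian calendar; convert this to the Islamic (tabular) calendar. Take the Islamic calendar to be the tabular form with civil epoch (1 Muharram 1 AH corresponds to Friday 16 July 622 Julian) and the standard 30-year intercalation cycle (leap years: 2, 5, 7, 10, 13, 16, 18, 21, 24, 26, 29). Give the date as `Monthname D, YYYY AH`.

Jumada al-Thani 6, 1175 AH

Both dates share Julian Day Number 2364619; in the tabular Islamic calendar that is 6 Jumada al-Thani 1175 AH.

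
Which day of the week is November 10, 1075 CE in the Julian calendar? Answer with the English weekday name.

In the proleptic Gregorian calendar this is 16 November 1075 (JDN 2114015).
2114015 ≡ 1 (mod 7); counting from Monday = 0 gives Tuesday.

Tuesday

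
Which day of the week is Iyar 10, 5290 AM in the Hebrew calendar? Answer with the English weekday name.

This is JDN 2280017 (17 May 1530 Gregorian).
Since JDN mod 7 = 5 (0 = Monday), the day is Saturday.

Saturday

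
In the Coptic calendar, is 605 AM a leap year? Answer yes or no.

605 mod 4 = 1; in the Coptic calendar a year is leap when year mod 4 = 3, so it is a common year.

no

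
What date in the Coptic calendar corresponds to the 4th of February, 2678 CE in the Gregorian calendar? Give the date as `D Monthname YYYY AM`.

22 Tobi 2394 AM

Both dates share Julian Day Number 2699214; in the Coptic calendar that is 22 Tobi 2394 AM.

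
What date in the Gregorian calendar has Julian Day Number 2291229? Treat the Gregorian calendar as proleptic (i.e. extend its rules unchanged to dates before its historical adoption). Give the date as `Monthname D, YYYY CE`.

January 26, 1561 CE

JDN 2451545 is 1 Jan 2000; 2291229 is −160316 days from there.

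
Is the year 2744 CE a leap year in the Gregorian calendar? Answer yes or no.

yes

2744 is divisible by 4 and not by 100, so it is a leap year.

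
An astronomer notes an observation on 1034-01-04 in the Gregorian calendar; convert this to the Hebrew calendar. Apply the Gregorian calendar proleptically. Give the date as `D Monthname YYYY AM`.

Both dates share Julian Day Number 2098724; in the Hebrew calendar that is 6 Shevat 4794 AM.

6 Shevat 4794 AM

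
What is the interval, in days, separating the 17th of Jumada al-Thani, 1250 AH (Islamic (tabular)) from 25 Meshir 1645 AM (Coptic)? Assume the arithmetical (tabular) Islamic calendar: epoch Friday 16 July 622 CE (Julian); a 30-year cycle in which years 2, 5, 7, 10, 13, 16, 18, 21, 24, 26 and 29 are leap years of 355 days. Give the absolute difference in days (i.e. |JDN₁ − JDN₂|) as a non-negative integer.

34467

JDN of the first date = 2391208.
JDN of the second date = 2425675.
|2425675 − 2391208| = 34467.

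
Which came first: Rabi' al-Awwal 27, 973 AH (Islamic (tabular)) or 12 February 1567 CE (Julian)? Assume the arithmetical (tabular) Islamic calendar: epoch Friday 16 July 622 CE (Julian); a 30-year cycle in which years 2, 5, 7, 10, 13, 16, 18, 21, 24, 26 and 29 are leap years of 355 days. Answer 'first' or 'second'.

Converting both to JDN: 2292969 vs 2293447; the smaller is the first.

first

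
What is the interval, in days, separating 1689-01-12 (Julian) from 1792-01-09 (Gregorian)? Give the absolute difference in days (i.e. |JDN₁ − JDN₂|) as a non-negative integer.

37606

First date → JDN 2337977; second date → JDN 2375583.
The interval is |2337977 − 2375583| = 37606 days.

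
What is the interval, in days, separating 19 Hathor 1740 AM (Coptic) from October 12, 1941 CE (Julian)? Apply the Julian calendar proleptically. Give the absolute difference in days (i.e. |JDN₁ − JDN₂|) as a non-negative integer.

29985

JDN of the first date = 2460278.
JDN of the second date = 2430293.
|2430293 − 2460278| = 29985.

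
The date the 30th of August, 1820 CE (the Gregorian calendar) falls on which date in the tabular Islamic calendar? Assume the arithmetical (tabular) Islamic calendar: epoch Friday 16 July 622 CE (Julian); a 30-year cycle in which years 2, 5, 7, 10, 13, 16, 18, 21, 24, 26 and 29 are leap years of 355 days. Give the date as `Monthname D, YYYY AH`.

Dhu al-Qa'dah 21, 1235 AH

Julian Day Number of the source date = 2386043.
Converting JDN 2386043 to the tabular Islamic calendar gives 21 Dhu al-Qa'dah 1235 AH.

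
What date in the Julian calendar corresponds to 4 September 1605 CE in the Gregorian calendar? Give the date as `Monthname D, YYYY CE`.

August 25, 1605 CE

For dates in this range the Gregorian date is 10 days ahead of the Julian.
4 September 1605 Gregorian − 10 days → 25 August 1605 Julian.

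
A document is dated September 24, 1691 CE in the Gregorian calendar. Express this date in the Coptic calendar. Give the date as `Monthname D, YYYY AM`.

Thout 16, 1408 AM

Julian Day Number of the source date = 2338952.
Converting JDN 2338952 to the Coptic calendar gives 16 Thout 1408 AM.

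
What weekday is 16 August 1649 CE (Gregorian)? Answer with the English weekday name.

2323573 ≡ 0 (mod 7); counting from Monday = 0 gives Monday.

Monday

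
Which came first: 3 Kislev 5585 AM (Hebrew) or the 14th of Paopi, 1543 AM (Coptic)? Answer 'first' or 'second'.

first

First date → JDN 2387590; second date → JDN 2388288.
JDN 2387590 < JDN 2388288, so the first date is earlier.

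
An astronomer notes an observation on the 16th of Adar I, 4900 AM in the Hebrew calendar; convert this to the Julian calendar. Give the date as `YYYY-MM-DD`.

1140-02-06

Julian Day Number of the source date = 2137479.
Converting JDN 2137479 to the Julian calendar gives 6 February 1140 CE.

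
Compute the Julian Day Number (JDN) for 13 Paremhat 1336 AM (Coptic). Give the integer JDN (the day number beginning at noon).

2312831

In the Gregorian calendar the same day is 19 March 1620.
JDN 2400001 is 17 November 1858 CE (Gregorian), MJD 0; the target day is −87170 days from there, so JDN = 2312831.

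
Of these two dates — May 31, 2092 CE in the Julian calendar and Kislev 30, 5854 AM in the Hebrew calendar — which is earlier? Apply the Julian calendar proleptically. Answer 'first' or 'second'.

first

First date → JDN 2485312; second date → JDN 2485866.
JDN 2485312 < JDN 2485866, so the first date is earlier.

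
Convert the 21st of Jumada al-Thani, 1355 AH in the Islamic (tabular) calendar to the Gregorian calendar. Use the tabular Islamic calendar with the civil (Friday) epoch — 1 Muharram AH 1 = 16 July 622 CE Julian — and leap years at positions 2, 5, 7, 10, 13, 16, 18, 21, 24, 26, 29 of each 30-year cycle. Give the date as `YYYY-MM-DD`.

1936-09-08

Julian Day Number of the source date = 2428420.
Converting JDN 2428420 to the Gregorian calendar gives 8 September 1936 CE.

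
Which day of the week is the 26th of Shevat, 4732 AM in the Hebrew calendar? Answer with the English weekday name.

This is JDN 2076125 (19 February 972 Gregorian).
JDN 2076125 mod 7 = 2, and JDN 0 was a Monday, so this is a Wednesday.

Wednesday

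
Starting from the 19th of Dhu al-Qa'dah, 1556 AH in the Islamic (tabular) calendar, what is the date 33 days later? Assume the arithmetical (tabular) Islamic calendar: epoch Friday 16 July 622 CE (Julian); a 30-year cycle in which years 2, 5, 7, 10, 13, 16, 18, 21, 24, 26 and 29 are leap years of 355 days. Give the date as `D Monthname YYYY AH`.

22 Dhu al-Hijjah 1556 AH

Counting 33 days forward from JDN 2499793 reaches JDN 2499826, which is 22 Dhu al-Hijjah 1556 AH.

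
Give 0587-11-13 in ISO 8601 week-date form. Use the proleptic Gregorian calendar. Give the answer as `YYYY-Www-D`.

0587-W46-2

The weekday is Tuesday (ISO weekday 2).
That Tuesday belongs to ISO week 46 of ISO year 587.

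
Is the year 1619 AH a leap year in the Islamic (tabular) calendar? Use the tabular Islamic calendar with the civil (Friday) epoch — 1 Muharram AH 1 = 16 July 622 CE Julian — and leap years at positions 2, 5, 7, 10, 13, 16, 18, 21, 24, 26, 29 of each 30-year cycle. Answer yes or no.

Year 1619 AH is year 29 of its 30-year cycle; leap positions are 2, 5, 7, 10, 13, 16, 18, 21, 24, 26, 29, so it is a leap year (355 days).

yes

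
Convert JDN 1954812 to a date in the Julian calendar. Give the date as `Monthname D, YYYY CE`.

December 26, 639 CE

The proleptic Gregorian equivalent of JDN 1954812 is 29 December 639.
In the Julian calendar that day is December 26, 639 CE.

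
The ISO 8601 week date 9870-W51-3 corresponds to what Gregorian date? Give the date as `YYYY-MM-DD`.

ISO week 1 of 9870 is the week containing the first Thursday of 9870.
Week 51, day 3 (Wednesday) lands on 9870-12-21.

9870-12-21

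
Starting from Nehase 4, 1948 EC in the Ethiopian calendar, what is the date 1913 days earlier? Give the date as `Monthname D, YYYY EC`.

Ginbot 8, 1943 EC

JDN of Nehase 4, 1948 EC = 2435696.
2435696 − 1913 = 2433783.
JDN 2433783 in the Ethiopian calendar is Ginbot 8, 1943 EC.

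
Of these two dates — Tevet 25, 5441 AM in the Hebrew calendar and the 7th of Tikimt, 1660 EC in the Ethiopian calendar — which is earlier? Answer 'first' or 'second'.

second

Converting both to JDN: 2335048 vs 2330207; the smaller is the second.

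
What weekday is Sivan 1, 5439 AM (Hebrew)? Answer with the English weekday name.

This is JDN 2334434 (12 May 1679 Gregorian).
JDN 2334434 mod 7 = 4, and JDN 0 was a Monday, so this is a Friday.

Friday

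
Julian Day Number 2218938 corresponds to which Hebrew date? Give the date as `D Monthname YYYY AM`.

JDN 2218938 is 22 February 1363 in the proleptic Gregorian calendar.
In the Hebrew calendar that day is 30 Shevat 5123 AM.

30 Shevat 5123 AM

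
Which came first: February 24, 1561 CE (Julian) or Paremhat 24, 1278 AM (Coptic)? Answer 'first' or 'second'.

Converting both to JDN: 2291268 vs 2291657; the smaller is the first.

first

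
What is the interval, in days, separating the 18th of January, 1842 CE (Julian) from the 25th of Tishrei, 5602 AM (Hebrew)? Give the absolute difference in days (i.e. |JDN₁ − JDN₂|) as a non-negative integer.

JDN of the first date = 2393866.
JDN of the second date = 2393754.
|2393754 − 2393866| = 112.

112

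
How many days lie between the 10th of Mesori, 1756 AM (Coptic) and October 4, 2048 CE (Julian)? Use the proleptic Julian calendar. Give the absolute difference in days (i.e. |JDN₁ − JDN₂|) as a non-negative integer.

2984

First date → JDN 2466383; second date → JDN 2469367.
The interval is |2466383 − 2469367| = 2984 days.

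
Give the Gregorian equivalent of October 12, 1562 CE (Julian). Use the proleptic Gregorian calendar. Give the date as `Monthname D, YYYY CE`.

October 22, 1562 CE

For dates in this range the Gregorian date is 10 days ahead of the Julian.
12 October 1562 Julian + 10 days → 22 October 1562 Gregorian.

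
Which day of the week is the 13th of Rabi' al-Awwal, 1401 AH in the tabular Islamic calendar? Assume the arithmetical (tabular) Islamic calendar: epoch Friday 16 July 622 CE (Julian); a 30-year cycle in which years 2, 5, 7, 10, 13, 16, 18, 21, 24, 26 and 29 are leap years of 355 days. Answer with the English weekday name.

Monday

Equivalently 19 January 1981 Gregorian, JDN 2444624.
JDN 2444624 mod 7 = 0, and JDN 0 was a Monday, so this is a Monday.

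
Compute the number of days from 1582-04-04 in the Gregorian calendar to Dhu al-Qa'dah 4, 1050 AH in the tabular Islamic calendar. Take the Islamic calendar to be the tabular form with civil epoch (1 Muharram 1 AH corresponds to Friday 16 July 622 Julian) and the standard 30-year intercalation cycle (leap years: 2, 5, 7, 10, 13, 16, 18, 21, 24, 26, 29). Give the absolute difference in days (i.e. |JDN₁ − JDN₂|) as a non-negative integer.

21502

JDN of the first date = 2298967.
JDN of the second date = 2320469.
|2320469 − 2298967| = 21502.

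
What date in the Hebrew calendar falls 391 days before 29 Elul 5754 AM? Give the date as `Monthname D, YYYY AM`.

Av 23, 5753 AM

JDN of 29 Elul 5754 AM = 2449601.
2449601 − 391 = 2449210.
JDN 2449210 in the Hebrew calendar is Av 23, 5753 AM.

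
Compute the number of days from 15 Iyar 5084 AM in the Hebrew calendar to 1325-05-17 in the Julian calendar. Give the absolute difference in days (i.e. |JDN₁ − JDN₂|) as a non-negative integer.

372

JDN of the first date = 2204779.
JDN of the second date = 2205151.
|2205151 − 2204779| = 372.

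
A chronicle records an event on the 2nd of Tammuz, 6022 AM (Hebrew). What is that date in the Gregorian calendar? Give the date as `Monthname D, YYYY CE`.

June 20, 2262 CE

Julian Day Number of the source date = 2547409.
Converting JDN 2547409 to the Gregorian calendar gives 20 June 2262 CE.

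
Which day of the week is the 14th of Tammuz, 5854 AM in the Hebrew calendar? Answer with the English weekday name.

Monday

Equivalently 28 June 2094 Gregorian, JDN 2486057.
Since JDN mod 7 = 0 (0 = Monday), the day is Monday.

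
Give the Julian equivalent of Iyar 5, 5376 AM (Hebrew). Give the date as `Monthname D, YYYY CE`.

April 12, 1616 CE

The source date corresponds to 22 April 1616 in the Gregorian calendar (JDN 2311404).
That day falls on 12 April 1616 CE in the Julian calendar.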